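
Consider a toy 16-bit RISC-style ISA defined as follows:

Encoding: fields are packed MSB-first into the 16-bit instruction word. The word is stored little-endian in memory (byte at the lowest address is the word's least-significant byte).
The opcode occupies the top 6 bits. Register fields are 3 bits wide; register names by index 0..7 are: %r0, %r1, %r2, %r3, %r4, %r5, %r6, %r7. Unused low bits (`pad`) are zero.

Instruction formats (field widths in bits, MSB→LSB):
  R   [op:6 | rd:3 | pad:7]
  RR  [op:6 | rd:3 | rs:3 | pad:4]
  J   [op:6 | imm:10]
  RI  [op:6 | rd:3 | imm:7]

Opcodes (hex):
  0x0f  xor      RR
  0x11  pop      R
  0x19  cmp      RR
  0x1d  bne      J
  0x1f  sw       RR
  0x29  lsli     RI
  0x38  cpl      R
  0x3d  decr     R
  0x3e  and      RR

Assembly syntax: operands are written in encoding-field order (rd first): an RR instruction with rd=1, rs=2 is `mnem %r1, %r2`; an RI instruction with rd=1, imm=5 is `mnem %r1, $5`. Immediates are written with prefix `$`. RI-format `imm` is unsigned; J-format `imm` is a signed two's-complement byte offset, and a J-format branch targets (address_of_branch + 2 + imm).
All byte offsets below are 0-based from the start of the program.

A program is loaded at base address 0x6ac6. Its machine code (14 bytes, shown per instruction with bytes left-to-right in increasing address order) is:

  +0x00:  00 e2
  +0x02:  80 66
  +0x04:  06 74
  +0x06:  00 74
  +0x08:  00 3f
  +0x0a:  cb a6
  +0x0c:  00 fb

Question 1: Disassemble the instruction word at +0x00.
cpl %r4

+0x00: 00 e2 ⇒ word 0xe200 (little)
  op=0xe200>>10=0x38 ⇒ cpl (R)
  [9:7] rd=4 = %r4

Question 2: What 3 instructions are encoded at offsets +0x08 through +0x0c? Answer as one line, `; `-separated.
[08] 00 3f → 0x3f00
  top 6b → 0xf → xor [RR]
  rd@[9:7]=0x6 ⇒ %r6
  rs@[6:4]=0x0 ⇒ %r0
[0a] cb a6 → 0xa6cb
  top 6b → 0x29 → lsli [RI]
  rd@[9:7]=0x5 ⇒ %r5
  imm@[6:0]=0x4b ⇒ $75
[0c] 00 fb → 0xfb00
  top 6b → 0x3e → and [RR]
  rd@[9:7]=0x6 ⇒ %r6
  rs@[6:4]=0x0 ⇒ %r0

xor %r6, %r0; lsli %r5, $75; and %r6, %r0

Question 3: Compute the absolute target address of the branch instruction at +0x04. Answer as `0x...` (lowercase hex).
[04] 06 74 → 0x7406
  op=0x7406>>10=0x1d ⇒ bne (J)
  imm@[9:0]=0x6 ⇒ $6
  target = base 0x6ac6 + off 0x04 + 2 + imm 6 = 0x6ad2

0x6ad2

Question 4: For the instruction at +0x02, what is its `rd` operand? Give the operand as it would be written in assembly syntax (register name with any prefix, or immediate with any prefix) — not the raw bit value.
%r5

[02] 80 66 → 0x6680
  op=0x6680>>10=0x19 ⇒ cmp (RR)
  rd@[9:7]=0x5 ⇒ %r5
  rs@[6:4]=0x0 ⇒ %r0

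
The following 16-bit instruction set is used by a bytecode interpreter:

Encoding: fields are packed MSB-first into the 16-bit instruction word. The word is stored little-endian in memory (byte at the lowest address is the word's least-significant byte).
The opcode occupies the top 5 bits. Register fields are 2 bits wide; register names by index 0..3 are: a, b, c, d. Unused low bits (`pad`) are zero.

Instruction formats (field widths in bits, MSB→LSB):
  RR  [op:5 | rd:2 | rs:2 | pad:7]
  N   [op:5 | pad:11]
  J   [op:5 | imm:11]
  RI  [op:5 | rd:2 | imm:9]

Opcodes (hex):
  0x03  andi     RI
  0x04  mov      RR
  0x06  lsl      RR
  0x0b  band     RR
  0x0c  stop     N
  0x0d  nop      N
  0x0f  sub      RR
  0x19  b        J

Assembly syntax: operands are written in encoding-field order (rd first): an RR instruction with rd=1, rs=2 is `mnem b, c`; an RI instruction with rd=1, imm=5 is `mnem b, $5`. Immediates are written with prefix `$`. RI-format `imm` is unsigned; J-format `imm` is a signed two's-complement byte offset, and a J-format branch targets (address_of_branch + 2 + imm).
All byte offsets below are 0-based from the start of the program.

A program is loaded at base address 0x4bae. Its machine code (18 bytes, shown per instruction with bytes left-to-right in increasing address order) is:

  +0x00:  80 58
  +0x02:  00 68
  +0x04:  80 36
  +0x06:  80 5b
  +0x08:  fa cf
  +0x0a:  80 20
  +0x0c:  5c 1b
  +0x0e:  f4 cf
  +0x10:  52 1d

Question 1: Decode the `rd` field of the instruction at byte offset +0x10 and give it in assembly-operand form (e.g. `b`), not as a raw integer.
+0x10: 52 1d ⇒ word 0x1d52 (little)
  top 5b → 0x3 → andi [RI]
  [10:9] rd=2 = c
  [8:0] imm=338 = $338

c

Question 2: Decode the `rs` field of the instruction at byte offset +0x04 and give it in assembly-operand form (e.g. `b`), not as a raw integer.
@+04  little-endian(80 36) = 0x3680
  op=0x3680>>11=0x6 ⇒ lsl (RR)
  rd@[10:9]=0x3 ⇒ d
  rs@[8:7]=0x1 ⇒ b

b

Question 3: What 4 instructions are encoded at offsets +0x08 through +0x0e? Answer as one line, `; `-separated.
b $-6; mov a, b; andi b, $348; b $-12

off 0x08: read fa cf as little → 0xcffa
  opcode bits[15:11]=0x19: b/J
  imm@[10:0]=0x7fa (s11→-6) ⇒ $-6
off 0x0a: read 80 20 as little → 0x2080
  opcode bits[15:11]=0x4: mov/RR
  rd@[10:9]=0x0 ⇒ a
  rs@[8:7]=0x1 ⇒ b
off 0x0c: read 5c 1b as little → 0x1b5c
  opcode bits[15:11]=0x3: andi/RI
  rd@[10:9]=0x1 ⇒ b
  imm@[8:0]=0x15c ⇒ $348
off 0x0e: read f4 cf as little → 0xcff4
  opcode bits[15:11]=0x19: b/J
  imm@[10:0]=0x7f4 (s11→-12) ⇒ $-12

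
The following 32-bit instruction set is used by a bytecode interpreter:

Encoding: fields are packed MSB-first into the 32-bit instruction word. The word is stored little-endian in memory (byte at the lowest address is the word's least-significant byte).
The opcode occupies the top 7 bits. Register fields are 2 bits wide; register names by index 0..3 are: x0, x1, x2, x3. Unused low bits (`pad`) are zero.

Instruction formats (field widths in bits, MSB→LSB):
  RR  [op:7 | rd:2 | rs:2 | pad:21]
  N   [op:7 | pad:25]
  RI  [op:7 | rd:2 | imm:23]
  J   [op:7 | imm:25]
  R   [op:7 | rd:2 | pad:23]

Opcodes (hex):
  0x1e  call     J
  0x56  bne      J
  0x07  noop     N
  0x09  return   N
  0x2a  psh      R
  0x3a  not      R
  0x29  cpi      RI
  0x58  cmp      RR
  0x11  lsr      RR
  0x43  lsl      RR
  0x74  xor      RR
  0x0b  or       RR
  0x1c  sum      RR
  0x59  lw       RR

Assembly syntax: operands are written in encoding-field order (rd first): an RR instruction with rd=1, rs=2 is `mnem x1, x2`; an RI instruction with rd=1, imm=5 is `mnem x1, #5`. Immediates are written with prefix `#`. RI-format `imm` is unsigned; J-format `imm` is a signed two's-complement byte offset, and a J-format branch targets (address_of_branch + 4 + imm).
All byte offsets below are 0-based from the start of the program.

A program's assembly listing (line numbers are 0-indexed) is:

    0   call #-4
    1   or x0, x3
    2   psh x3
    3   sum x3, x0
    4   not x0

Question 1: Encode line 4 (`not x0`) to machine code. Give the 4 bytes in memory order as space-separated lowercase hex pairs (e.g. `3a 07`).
00 00 00 74

4. not fields op=0x3a:7|rd=0:2|pad=0:23 → word 74000000h → 00 00 00 74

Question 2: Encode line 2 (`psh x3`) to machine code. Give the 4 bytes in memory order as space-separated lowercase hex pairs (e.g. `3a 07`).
00 00 80 55

2. psh fields op=0x2a:7|rd=3:2|pad=0:23 → word 55800000h → 00 00 80 55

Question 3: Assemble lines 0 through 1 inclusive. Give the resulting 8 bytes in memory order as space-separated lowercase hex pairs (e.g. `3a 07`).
fc ff ff 3d 00 00 60 16

L0: call op=0x1e:7|imm=-4:25 ⇒ 0x3dfffffc ⇒ little fc ff ff 3d
L1: or op=0xb:7|rd=0:2|rs=3:2|pad=0:21 ⇒ 0x16600000 ⇒ little 00 00 60 16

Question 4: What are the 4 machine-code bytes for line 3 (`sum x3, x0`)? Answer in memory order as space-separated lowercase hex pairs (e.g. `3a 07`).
L3: sum op=0x1c:7|rd=3:2|rs=0:2|pad=0:21 ⇒ 0x39800000 ⇒ little 00 00 80 39

00 00 80 39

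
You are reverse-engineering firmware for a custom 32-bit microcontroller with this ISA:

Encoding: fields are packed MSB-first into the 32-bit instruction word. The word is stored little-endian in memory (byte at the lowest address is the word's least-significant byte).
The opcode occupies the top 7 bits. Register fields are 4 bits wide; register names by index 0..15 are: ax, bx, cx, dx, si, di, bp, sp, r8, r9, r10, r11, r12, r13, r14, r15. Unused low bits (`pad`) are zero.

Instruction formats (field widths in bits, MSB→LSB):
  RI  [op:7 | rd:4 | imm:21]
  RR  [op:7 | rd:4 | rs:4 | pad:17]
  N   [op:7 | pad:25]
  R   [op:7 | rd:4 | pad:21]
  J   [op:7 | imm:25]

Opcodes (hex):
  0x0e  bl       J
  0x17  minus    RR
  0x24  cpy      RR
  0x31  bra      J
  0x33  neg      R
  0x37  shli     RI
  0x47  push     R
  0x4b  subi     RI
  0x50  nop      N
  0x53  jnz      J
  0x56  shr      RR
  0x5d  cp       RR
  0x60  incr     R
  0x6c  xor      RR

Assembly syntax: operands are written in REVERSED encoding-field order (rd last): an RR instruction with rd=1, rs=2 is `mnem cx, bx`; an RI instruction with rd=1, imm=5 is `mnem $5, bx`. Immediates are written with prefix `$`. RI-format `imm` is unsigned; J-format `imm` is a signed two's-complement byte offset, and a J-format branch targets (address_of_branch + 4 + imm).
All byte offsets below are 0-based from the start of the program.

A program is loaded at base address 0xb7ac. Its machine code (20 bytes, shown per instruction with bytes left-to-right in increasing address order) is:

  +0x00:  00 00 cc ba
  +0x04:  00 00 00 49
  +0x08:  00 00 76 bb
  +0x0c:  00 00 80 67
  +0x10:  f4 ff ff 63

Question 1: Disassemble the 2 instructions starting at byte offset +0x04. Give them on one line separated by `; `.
cpy ax, r8; cp r11, r11

[04] 00 00 00 49 → 0x49000000
  opcode bits[31:25]=0x24: cpy/RR
  [24:21] rd=8 = r8
  [20:17] rs=0 = ax
[08] 00 00 76 bb → 0xbb760000
  opcode bits[31:25]=0x5d: cp/RR
  [24:21] rd=11 = r11
  [20:17] rs=11 = r11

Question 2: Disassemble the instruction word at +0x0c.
neg r12

+0x0c: 00 00 80 67 ⇒ word 0x67800000 (little)
  op=0x67800000>>25=0x33 ⇒ neg (R)
  [24:21] rd=12 = r12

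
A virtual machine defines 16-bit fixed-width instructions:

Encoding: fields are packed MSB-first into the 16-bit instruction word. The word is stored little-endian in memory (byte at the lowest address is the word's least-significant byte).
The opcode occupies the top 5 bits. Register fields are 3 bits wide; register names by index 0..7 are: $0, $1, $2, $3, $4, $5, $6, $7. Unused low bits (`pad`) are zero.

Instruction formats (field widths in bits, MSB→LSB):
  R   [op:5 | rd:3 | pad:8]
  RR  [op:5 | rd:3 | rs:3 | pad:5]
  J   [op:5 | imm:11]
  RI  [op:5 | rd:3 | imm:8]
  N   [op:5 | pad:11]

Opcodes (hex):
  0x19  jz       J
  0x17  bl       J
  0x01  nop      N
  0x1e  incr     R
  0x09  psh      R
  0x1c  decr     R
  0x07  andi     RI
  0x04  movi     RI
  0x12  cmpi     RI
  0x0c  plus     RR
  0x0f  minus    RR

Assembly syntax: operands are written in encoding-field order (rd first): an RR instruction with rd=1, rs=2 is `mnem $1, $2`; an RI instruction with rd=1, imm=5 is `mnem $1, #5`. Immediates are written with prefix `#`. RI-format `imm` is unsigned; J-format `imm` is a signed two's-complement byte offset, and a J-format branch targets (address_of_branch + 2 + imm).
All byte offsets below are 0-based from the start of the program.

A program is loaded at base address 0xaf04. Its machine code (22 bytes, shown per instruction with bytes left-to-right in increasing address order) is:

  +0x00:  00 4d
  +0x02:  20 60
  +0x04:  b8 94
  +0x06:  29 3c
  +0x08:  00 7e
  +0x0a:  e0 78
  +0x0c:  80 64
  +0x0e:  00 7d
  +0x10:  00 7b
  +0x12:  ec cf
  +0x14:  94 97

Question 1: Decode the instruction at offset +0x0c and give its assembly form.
[0c] 80 64 → 0x6480
  top 5b → 0xc → plus [RR]
  rd@[10:8]=0x4 ⇒ $4
  rs@[7:5]=0x4 ⇒ $4

plus $4, $4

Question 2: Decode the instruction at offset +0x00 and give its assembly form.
off 0x00: read 00 4d as little → 0x4d00
  op=0x4d00>>11=0x9 ⇒ psh (R)
  rd@[10:8]=0x5 ⇒ $5

psh $5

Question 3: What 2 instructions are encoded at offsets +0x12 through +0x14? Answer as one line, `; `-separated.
+0x12: ec cf ⇒ word 0xcfec (little)
  opcode bits[15:11]=0x19: jz/J
  imm: (w>>0)&0x7ff=0x7ec (s11→-20) → #-20
+0x14: 94 97 ⇒ word 0x9794 (little)
  opcode bits[15:11]=0x12: cmpi/RI
  rd: (w>>8)&0x7=0x7 → $7
  imm: (w>>0)&0xff=0x94 → #148

jz #-20; cmpi $7, #148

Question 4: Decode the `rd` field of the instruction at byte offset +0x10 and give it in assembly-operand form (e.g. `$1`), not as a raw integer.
off 0x10: read 00 7b as little → 0x7b00
  top 5b → 0xf → minus [RR]
  rd@[10:8]=0x3 ⇒ $3
  rs@[7:5]=0x0 ⇒ $0

$3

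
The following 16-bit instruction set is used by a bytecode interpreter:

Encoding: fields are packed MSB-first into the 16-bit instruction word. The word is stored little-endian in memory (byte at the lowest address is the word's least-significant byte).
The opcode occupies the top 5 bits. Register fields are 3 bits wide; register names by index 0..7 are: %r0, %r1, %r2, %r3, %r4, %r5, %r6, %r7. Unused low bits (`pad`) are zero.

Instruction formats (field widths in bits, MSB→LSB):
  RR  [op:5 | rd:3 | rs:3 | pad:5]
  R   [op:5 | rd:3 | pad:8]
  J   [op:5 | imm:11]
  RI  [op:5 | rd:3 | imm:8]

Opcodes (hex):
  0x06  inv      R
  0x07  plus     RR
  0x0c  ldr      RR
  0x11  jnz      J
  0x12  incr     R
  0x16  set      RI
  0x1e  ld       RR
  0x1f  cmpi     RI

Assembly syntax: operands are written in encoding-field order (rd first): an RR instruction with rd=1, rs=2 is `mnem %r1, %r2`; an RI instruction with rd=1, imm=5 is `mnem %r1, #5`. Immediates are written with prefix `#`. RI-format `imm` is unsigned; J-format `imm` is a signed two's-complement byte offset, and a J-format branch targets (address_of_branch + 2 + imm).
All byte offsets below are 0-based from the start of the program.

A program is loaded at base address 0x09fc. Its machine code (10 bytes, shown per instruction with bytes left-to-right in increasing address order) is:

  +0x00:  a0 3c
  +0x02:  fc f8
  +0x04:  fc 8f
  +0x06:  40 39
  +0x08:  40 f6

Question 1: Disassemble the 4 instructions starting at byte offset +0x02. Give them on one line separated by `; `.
cmpi %r0, #252; jnz #-4; plus %r1, %r2; ld %r6, %r2

off 0x02: read fc f8 as little → 0xf8fc
  op=0xf8fc>>11=0x1f ⇒ cmpi (RI)
  rd@[10:8]=0x0 ⇒ %r0
  imm@[7:0]=0xfc ⇒ #252
off 0x04: read fc 8f as little → 0x8ffc
  op=0x8ffc>>11=0x11 ⇒ jnz (J)
  imm@[10:0]=0x7fc (s11→-4) ⇒ #-4
off 0x06: read 40 39 as little → 0x3940
  op=0x3940>>11=0x7 ⇒ plus (RR)
  rd@[10:8]=0x1 ⇒ %r1
  rs@[7:5]=0x2 ⇒ %r2
off 0x08: read 40 f6 as little → 0xf640
  op=0xf640>>11=0x1e ⇒ ld (RR)
  rd@[10:8]=0x6 ⇒ %r6
  rs@[7:5]=0x2 ⇒ %r2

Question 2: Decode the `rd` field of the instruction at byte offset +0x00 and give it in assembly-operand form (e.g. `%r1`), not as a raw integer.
%r4

+0x00: a0 3c ⇒ word 0x3ca0 (little)
  top 5b → 0x7 → plus [RR]
  rd@[10:8]=0x4 ⇒ %r4
  rs@[7:5]=0x5 ⇒ %r5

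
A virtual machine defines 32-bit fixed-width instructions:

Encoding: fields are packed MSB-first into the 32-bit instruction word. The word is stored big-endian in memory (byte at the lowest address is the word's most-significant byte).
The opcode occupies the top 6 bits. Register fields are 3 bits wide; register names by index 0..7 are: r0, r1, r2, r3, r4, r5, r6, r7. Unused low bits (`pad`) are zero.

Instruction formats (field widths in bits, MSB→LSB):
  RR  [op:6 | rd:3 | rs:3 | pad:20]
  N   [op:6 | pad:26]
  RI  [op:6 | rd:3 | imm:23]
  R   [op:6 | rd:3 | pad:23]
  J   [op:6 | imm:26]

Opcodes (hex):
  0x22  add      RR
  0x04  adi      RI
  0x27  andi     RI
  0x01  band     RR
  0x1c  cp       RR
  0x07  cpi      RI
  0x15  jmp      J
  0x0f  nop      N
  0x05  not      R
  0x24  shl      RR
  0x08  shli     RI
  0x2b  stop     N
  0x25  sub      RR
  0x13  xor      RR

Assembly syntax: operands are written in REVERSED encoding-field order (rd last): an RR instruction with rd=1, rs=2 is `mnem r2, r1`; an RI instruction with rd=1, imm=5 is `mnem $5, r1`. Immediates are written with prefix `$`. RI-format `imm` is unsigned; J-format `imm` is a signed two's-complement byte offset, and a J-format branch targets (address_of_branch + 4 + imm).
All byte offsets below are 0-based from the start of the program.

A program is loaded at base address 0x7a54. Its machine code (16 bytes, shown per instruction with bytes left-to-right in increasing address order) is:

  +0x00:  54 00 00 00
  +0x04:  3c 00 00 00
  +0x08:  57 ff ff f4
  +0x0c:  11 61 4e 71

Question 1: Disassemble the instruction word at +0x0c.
adi $6377073, r2

[0c] 11 61 4e 71 → 0x11614e71
  opcode bits[31:26]=0x4: adi/RI
  rd: (w>>23)&0x7=0x2 → r2
  imm: (w>>0)&0x7fffff=0x614e71 → $6377073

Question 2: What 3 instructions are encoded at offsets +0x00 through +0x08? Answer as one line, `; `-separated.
off 0x00: read 54 00 00 00 as big → 0x54000000
  opcode bits[31:26]=0x15: jmp/J
  imm@[25:0]=0x0 ⇒ $0
off 0x04: read 3c 00 00 00 as big → 0x3c000000
  opcode bits[31:26]=0xf: nop/N
off 0x08: read 57 ff ff f4 as big → 0x57fffff4
  opcode bits[31:26]=0x15: jmp/J
  imm@[25:0]=0x3fffff4 (s26→-12) ⇒ $-12

jmp $0; nop; jmp $-12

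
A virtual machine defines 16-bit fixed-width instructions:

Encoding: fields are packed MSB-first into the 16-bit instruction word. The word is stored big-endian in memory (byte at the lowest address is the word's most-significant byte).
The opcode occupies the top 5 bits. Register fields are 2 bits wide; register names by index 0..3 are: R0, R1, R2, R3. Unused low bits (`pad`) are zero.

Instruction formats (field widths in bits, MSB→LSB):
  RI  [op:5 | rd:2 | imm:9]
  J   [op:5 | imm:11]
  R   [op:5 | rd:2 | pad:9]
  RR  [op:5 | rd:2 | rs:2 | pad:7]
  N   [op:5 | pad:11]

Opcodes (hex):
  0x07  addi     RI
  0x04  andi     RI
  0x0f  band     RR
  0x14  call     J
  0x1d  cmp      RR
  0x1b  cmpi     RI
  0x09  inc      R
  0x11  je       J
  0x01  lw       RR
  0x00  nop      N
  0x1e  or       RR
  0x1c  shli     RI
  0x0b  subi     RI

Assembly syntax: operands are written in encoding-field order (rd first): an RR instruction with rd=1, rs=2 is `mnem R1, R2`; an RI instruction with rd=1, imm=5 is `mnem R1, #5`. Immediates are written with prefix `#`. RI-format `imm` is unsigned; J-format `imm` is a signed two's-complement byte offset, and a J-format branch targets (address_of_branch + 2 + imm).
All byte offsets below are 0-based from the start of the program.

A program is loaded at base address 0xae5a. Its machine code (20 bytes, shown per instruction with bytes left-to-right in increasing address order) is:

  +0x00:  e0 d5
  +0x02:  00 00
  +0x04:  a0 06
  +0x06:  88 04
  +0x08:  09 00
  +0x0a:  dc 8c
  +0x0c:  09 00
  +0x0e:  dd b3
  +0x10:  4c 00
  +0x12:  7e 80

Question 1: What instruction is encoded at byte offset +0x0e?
[0e] dd b3 → 0xddb3
  top 5b → 0x1b → cmpi [RI]
  rd: (w>>9)&0x3=0x2 → R2
  imm: (w>>0)&0x1ff=0x1b3 → #435

cmpi R2, #435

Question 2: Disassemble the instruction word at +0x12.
band R3, R1

@+12  big-endian(7e 80) = 0x7e80
  top 5b → 0xf → band [RR]
  [10:9] rd=3 = R3
  [8:7] rs=1 = R1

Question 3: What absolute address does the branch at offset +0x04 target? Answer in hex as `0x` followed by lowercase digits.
+0x04: a0 06 ⇒ word 0xa006 (big)
  op=0xa006>>11=0x14 ⇒ call (J)
  [10:0] imm=6 = #6
  target = base 0xae5a + off 0x04 + 2 + imm 6 = 0xae66

0xae66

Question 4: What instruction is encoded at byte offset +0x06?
je #4

[06] 88 04 → 0x8804
  opcode bits[15:11]=0x11: je/J
  imm@[10:0]=0x4 ⇒ #4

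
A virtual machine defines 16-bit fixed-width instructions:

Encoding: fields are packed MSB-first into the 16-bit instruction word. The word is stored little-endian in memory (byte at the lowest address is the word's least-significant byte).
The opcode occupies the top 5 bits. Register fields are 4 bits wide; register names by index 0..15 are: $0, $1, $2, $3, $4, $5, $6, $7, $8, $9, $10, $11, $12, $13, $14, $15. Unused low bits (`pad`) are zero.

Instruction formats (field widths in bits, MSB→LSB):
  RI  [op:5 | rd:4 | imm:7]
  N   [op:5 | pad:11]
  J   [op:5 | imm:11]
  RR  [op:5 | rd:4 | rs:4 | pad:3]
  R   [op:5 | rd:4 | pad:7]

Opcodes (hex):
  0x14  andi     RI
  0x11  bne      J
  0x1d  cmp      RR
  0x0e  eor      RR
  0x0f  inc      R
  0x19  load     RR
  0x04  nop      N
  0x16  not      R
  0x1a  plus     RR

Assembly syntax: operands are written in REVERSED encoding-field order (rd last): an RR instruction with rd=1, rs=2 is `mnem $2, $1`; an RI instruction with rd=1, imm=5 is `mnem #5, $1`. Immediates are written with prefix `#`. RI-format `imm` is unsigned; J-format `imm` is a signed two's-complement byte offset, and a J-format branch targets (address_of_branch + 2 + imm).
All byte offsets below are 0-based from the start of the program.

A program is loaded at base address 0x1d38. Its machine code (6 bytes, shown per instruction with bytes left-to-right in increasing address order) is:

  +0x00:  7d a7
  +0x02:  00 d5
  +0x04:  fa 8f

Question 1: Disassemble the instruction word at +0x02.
off 0x02: read 00 d5 as little → 0xd500
  top 5b → 0x1a → plus [RR]
  rd: (w>>7)&0xf=0xa → $10
  rs: (w>>3)&0xf=0x0 → $0

plus $0, $10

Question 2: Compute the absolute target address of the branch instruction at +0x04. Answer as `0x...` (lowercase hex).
[04] fa 8f → 0x8ffa
  opcode bits[15:11]=0x11: bne/J
  [10:0] imm=2042 (s11→-6) = #-6
  target = base 0x1d38 + off 0x04 + 2 + imm -6 = 0x1d38

0x1d38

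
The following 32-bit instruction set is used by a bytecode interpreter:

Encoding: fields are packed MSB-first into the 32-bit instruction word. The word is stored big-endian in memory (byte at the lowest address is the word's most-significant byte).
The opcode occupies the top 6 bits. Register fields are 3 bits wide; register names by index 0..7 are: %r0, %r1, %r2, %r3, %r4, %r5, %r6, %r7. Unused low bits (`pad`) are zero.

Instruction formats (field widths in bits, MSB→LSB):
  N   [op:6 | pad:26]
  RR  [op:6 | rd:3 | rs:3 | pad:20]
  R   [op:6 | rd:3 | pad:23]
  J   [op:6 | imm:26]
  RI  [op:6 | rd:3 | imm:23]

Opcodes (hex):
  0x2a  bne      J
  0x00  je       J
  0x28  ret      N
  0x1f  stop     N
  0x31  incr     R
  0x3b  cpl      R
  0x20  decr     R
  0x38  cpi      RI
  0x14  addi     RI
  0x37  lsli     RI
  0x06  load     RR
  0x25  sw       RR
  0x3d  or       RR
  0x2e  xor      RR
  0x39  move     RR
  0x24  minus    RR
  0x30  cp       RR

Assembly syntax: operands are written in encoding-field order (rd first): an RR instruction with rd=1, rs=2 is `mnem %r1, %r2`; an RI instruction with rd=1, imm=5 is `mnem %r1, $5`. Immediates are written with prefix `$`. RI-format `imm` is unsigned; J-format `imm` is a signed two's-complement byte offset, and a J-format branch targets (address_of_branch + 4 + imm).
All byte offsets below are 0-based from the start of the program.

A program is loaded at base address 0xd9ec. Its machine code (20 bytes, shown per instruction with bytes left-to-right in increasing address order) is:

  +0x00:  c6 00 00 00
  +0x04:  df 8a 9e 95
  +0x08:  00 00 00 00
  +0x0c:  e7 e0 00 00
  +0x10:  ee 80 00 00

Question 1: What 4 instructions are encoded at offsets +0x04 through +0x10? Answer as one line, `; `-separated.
@+04  big-endian(df 8a 9e 95) = 0xdf8a9e95
  op=0xdf8a9e95>>26=0x37 ⇒ lsli (RI)
  [25:23] rd=7 = %r7
  [22:0] imm=695957 = $695957
@+08  big-endian(00 00 00 00) = 0x00000000
  op=0x00000000>>26=0x0 ⇒ je (J)
  [25:0] imm=0 = $0
@+0c  big-endian(e7 e0 00 00) = 0xe7e00000
  op=0xe7e00000>>26=0x39 ⇒ move (RR)
  [25:23] rd=7 = %r7
  [22:20] rs=6 = %r6
@+10  big-endian(ee 80 00 00) = 0xee800000
  op=0xee800000>>26=0x3b ⇒ cpl (R)
  [25:23] rd=5 = %r5

lsli %r7, $695957; je $0; move %r7, %r6; cpl %r5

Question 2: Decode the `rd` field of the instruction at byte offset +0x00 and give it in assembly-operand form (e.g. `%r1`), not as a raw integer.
off 0x00: read c6 00 00 00 as big → 0xc6000000
  opcode bits[31:26]=0x31: incr/R
  [25:23] rd=4 = %r4

%r4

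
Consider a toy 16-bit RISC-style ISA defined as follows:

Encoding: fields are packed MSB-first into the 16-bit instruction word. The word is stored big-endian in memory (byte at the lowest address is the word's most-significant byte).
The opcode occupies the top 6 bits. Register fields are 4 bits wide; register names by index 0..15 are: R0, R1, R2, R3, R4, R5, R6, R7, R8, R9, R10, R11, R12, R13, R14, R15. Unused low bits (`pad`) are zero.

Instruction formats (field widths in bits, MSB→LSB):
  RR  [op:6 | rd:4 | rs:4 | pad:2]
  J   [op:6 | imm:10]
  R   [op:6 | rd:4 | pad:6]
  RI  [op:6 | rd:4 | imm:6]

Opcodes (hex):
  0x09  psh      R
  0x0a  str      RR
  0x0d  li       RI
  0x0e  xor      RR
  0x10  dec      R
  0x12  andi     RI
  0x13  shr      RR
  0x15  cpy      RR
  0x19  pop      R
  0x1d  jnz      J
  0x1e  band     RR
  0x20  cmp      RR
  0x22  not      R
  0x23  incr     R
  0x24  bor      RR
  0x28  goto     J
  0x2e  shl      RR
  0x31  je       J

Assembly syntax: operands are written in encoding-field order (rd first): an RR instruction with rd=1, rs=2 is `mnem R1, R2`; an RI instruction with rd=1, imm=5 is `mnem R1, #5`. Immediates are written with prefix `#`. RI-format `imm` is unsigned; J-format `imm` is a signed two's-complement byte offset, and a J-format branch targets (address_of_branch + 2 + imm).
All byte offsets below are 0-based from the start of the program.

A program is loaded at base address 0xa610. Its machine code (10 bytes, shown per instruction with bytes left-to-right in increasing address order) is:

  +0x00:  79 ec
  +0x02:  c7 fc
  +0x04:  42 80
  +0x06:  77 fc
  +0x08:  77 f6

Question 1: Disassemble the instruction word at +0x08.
jnz #-10

+0x08: 77 f6 ⇒ word 0x77f6 (big)
  top 6b → 0x1d → jnz [J]
  [9:0] imm=1014 (s10→-10) = #-10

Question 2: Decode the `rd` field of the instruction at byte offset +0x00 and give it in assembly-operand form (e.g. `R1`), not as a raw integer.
R7

off 0x00: read 79 ec as big → 0x79ec
  op=0x79ec>>10=0x1e ⇒ band (RR)
  [9:6] rd=7 = R7
  [5:2] rs=11 = R11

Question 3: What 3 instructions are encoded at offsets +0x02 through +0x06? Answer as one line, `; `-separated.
[02] c7 fc → 0xc7fc
  top 6b → 0x31 → je [J]
  imm: (w>>0)&0x3ff=0x3fc (s10→-4) → #-4
[04] 42 80 → 0x4280
  top 6b → 0x10 → dec [R]
  rd: (w>>6)&0xf=0xa → R10
[06] 77 fc → 0x77fc
  top 6b → 0x1d → jnz [J]
  imm: (w>>0)&0x3ff=0x3fc (s10→-4) → #-4

je #-4; dec R10; jnz #-4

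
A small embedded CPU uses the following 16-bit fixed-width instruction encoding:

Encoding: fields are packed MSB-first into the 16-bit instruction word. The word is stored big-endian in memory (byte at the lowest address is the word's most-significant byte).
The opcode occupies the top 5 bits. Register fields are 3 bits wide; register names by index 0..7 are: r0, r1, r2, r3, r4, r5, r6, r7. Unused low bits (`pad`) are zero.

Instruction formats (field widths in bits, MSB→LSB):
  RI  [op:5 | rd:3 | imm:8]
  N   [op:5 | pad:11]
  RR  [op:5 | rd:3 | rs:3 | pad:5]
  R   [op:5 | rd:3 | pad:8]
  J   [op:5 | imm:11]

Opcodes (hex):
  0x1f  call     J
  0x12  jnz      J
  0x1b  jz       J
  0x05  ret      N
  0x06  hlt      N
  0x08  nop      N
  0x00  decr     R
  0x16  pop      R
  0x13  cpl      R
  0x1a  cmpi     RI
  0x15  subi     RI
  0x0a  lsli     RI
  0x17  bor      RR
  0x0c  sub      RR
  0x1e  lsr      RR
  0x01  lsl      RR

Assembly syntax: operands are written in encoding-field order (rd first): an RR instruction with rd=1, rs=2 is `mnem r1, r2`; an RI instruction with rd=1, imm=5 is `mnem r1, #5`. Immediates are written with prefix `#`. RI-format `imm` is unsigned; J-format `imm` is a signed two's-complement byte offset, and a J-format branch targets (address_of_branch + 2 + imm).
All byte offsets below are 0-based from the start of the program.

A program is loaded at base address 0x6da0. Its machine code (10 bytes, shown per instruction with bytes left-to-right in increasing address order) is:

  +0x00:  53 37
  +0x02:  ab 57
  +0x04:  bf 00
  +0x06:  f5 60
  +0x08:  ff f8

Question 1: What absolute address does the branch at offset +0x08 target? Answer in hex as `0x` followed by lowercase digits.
0x6da2

[08] ff f8 → 0xfff8
  top 5b → 0x1f → call [J]
  imm: (w>>0)&0x7ff=0x7f8 (s11→-8) → #-8
  target = base 0x6da0 + off 0x08 + 2 + imm -8 = 0x6da2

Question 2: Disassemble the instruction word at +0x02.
subi r3, #87

@+02  big-endian(ab 57) = 0xab57
  opcode bits[15:11]=0x15: subi/RI
  rd: (w>>8)&0x7=0x3 → r3
  imm: (w>>0)&0xff=0x57 → #87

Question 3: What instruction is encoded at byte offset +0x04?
bor r7, r0

[04] bf 00 → 0xbf00
  top 5b → 0x17 → bor [RR]
  rd: (w>>8)&0x7=0x7 → r7
  rs: (w>>5)&0x7=0x0 → r0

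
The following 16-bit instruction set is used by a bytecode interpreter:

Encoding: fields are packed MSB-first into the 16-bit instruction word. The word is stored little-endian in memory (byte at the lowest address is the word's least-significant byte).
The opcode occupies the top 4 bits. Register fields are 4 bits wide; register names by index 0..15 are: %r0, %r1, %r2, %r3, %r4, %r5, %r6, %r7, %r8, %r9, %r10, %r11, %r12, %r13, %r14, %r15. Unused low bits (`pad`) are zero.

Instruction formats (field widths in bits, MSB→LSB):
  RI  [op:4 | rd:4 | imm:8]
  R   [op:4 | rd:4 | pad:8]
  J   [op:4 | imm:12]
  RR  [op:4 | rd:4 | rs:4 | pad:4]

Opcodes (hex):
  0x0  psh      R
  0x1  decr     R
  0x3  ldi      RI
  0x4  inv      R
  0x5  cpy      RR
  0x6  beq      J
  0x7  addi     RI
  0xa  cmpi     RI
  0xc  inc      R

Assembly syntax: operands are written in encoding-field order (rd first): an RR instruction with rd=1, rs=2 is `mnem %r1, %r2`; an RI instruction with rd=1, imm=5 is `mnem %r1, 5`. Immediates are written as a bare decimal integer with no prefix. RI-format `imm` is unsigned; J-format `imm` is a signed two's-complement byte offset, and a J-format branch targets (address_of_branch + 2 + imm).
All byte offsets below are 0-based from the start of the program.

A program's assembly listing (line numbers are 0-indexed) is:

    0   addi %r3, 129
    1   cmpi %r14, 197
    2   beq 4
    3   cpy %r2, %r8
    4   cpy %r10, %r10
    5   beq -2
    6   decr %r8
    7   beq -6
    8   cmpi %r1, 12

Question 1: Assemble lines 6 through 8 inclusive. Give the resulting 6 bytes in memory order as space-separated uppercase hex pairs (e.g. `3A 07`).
00 18 FA 6F 0C A1

L6: decr op=0x1:4|rd=8:4|pad=0:8 ⇒ 0x1800 ⇒ little 00 18
L7: beq op=0x6:4|imm=-6:12 ⇒ 0x6ffa ⇒ little fa 6f
L8: cmpi op=0xa:4|rd=1:4|imm=12:8 ⇒ 0xa10c ⇒ little 0c a1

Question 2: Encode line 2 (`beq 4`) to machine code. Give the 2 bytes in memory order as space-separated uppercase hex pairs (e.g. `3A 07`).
2. beq fields op=0x6:4|imm=4:12 → word 6004h → 04 60

04 60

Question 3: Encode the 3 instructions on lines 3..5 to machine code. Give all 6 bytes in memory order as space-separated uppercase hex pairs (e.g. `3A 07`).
3. cpy fields op=0x5:4|rd=2:4|rs=8:4|pad=0:4 → word 5280h → 80 52
4. cpy fields op=0x5:4|rd=10:4|rs=10:4|pad=0:4 → word 5aa0h → a0 5a
5. beq fields op=0x6:4|imm=-2:12 → word 6ffeh → fe 6f

80 52 A0 5A FE 6F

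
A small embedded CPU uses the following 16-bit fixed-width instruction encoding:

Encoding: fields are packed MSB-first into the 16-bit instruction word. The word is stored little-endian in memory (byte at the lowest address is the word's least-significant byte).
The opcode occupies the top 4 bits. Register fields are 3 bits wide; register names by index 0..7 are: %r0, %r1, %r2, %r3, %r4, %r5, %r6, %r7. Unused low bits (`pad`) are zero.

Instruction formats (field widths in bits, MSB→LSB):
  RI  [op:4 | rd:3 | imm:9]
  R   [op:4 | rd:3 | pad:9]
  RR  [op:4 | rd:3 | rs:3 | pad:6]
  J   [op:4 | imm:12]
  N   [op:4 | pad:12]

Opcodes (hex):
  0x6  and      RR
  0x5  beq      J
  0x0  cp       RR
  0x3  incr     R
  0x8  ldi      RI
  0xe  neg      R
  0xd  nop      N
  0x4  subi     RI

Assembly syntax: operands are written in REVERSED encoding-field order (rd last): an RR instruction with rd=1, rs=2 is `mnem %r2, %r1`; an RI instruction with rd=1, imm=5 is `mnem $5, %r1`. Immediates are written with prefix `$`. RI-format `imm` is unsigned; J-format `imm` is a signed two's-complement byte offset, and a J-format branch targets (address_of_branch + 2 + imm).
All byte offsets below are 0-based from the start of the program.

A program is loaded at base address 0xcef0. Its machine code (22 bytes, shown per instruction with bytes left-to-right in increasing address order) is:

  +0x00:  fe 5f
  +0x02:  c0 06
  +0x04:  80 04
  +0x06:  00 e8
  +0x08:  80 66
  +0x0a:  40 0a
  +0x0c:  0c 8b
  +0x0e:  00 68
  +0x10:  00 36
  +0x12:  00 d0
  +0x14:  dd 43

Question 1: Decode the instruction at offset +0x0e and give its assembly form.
@+0e  little-endian(00 68) = 0x6800
  top 4b → 0x6 → and [RR]
  [11:9] rd=4 = %r4
  [8:6] rs=0 = %r0

and %r0, %r4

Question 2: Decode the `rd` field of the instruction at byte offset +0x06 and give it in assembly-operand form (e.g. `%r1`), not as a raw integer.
%r4

@+06  little-endian(00 e8) = 0xe800
  op=0xe800>>12=0xe ⇒ neg (R)
  [11:9] rd=4 = %r4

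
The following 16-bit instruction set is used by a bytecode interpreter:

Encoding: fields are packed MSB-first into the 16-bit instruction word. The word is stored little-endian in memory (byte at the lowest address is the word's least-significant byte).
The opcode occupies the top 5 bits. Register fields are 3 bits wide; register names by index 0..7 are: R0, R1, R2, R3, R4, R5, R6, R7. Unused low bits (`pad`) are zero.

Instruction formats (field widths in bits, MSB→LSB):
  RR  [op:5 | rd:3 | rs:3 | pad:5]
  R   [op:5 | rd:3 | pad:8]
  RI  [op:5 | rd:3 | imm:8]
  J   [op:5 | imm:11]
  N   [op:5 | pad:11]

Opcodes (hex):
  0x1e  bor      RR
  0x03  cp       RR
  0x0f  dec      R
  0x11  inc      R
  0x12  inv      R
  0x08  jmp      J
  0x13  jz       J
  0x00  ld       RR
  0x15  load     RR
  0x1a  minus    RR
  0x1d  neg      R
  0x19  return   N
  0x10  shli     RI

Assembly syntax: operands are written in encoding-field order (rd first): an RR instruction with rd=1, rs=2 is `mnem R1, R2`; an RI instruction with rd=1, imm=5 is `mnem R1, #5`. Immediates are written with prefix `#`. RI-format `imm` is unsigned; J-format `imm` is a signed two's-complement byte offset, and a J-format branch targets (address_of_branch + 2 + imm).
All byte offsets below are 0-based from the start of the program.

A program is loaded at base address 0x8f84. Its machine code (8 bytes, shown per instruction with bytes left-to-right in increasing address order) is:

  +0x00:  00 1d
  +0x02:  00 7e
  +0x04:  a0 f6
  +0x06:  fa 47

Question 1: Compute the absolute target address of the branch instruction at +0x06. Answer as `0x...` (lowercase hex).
0x8f86

+0x06: fa 47 ⇒ word 0x47fa (little)
  top 5b → 0x8 → jmp [J]
  imm: (w>>0)&0x7ff=0x7fa (s11→-6) → #-6
  target = base 0x8f84 + off 0x06 + 2 + imm -6 = 0x8f86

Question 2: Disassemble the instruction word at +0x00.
off 0x00: read 00 1d as little → 0x1d00
  op=0x1d00>>11=0x3 ⇒ cp (RR)
  rd@[10:8]=0x5 ⇒ R5
  rs@[7:5]=0x0 ⇒ R0

cp R5, R0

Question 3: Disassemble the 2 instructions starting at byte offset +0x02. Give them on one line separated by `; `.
@+02  little-endian(00 7e) = 0x7e00
  op=0x7e00>>11=0xf ⇒ dec (R)
  rd@[10:8]=0x6 ⇒ R6
@+04  little-endian(a0 f6) = 0xf6a0
  op=0xf6a0>>11=0x1e ⇒ bor (RR)
  rd@[10:8]=0x6 ⇒ R6
  rs@[7:5]=0x5 ⇒ R5

dec R6; bor R6, R5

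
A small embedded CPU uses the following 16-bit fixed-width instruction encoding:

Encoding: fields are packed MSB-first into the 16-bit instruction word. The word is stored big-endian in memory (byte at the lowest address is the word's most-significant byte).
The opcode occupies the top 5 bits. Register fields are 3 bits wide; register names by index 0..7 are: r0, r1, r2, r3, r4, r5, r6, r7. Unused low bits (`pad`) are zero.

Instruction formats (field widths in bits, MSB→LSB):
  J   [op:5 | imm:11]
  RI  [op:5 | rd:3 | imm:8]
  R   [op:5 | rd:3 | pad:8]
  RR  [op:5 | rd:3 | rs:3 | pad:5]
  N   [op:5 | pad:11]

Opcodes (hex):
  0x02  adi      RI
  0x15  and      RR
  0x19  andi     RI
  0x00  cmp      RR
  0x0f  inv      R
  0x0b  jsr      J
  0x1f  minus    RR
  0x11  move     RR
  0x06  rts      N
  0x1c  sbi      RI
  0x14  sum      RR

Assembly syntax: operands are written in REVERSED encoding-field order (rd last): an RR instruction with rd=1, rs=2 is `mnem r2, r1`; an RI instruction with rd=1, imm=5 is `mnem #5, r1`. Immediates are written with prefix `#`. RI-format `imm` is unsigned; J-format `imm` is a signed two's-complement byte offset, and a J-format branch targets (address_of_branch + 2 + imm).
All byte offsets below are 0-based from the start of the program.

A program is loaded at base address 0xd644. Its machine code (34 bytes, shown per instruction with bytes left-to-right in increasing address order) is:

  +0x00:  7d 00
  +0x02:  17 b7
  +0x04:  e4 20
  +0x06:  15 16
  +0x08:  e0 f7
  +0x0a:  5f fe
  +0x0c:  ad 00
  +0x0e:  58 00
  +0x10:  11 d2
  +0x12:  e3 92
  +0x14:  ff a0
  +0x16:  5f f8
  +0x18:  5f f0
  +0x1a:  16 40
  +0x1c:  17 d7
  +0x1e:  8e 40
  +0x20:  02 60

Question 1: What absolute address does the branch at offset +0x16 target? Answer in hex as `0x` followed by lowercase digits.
+0x16: 5f f8 ⇒ word 0x5ff8 (big)
  top 5b → 0xb → jsr [J]
  imm@[10:0]=0x7f8 (s11→-8) ⇒ #-8
  target = base 0xd644 + off 0x16 + 2 + imm -8 = 0xd654

0xd654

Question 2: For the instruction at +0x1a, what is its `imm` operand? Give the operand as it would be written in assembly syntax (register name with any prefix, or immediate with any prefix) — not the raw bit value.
+0x1a: 16 40 ⇒ word 0x1640 (big)
  opcode bits[15:11]=0x2: adi/RI
  [10:8] rd=6 = r6
  [7:0] imm=64 = #64

#64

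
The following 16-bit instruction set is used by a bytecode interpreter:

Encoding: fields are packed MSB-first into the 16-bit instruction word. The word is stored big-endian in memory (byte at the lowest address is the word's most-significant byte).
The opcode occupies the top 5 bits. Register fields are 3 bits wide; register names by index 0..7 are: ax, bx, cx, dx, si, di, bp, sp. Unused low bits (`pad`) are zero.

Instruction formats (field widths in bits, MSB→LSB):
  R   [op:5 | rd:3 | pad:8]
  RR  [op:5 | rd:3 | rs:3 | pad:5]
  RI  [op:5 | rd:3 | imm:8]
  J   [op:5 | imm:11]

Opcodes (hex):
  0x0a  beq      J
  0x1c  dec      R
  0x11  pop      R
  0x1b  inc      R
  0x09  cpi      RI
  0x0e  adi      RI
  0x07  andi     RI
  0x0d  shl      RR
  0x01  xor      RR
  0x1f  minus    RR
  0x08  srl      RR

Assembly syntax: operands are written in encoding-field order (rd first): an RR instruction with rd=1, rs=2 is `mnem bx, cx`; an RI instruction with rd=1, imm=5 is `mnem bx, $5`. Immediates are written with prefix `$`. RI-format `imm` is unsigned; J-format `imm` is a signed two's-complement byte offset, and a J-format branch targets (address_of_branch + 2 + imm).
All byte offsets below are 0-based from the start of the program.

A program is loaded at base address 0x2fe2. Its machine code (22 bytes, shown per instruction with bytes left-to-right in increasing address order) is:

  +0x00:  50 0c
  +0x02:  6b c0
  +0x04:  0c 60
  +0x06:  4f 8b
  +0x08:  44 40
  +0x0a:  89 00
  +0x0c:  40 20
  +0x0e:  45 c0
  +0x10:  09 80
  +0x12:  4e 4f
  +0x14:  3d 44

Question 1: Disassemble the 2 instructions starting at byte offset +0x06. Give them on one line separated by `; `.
cpi sp, $139; srl si, cx

off 0x06: read 4f 8b as big → 0x4f8b
  top 5b → 0x9 → cpi [RI]
  rd: (w>>8)&0x7=0x7 → sp
  imm: (w>>0)&0xff=0x8b → $139
off 0x08: read 44 40 as big → 0x4440
  top 5b → 0x8 → srl [RR]
  rd: (w>>8)&0x7=0x4 → si
  rs: (w>>5)&0x7=0x2 → cx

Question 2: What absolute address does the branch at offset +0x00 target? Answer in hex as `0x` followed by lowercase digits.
+0x00: 50 0c ⇒ word 0x500c (big)
  op=0x500c>>11=0xa ⇒ beq (J)
  [10:0] imm=12 = $12
  target = base 0x2fe2 + off 0x00 + 2 + imm 12 = 0x2ff0

0x2ff0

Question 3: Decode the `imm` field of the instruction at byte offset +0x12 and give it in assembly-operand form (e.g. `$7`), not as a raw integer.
$79

[12] 4e 4f → 0x4e4f
  top 5b → 0x9 → cpi [RI]
  rd: (w>>8)&0x7=0x6 → bp
  imm: (w>>0)&0xff=0x4f → $79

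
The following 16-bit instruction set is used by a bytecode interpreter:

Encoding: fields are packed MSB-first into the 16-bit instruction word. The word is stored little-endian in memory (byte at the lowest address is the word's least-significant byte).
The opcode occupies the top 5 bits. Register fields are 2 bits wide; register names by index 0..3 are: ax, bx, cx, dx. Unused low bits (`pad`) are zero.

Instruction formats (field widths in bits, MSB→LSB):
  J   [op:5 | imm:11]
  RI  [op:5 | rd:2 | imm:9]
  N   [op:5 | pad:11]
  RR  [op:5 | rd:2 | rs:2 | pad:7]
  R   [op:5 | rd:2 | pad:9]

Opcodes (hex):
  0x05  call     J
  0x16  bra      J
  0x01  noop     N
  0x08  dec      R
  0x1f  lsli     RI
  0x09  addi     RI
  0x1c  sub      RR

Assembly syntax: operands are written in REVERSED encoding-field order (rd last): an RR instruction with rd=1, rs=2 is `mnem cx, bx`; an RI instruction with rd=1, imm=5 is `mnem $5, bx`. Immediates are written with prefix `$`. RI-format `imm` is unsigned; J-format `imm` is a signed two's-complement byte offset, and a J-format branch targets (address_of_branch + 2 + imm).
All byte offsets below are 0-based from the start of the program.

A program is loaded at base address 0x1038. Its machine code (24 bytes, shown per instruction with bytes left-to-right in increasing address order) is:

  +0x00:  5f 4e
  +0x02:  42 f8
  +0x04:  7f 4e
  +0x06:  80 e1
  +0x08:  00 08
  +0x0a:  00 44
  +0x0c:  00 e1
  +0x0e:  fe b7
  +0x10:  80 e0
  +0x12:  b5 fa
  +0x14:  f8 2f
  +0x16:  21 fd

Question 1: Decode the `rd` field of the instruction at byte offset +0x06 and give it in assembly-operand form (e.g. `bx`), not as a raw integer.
ax

off 0x06: read 80 e1 as little → 0xe180
  op=0xe180>>11=0x1c ⇒ sub (RR)
  [10:9] rd=0 = ax
  [8:7] rs=3 = dx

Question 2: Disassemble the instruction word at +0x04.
addi $127, dx

@+04  little-endian(7f 4e) = 0x4e7f
  top 5b → 0x9 → addi [RI]
  [10:9] rd=3 = dx
  [8:0] imm=127 = $127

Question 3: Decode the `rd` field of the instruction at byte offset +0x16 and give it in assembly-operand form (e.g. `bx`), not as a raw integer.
+0x16: 21 fd ⇒ word 0xfd21 (little)
  top 5b → 0x1f → lsli [RI]
  [10:9] rd=2 = cx
  [8:0] imm=289 = $289

cx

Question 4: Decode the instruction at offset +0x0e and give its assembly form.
@+0e  little-endian(fe b7) = 0xb7fe
  op=0xb7fe>>11=0x16 ⇒ bra (J)
  imm@[10:0]=0x7fe (s11→-2) ⇒ $-2

bra $-2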